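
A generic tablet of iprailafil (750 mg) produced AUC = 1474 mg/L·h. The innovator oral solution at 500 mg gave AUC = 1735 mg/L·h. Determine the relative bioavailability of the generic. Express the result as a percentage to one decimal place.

F_rel = (AUC_test/D_test) / (AUC_ref/D_ref)
      = (1474/750) / (1735/500)
      = 1.96533 / 3.47 = 0.5664 = 56.64%

F_rel = 56.6%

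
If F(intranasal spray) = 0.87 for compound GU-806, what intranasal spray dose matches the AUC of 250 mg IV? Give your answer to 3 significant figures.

For equal systemic exposure: F × D_ev = D_iv
D_ev = D_iv / F = 250 / 0.87 = 287.356 mg

D_intranasal = 287 mg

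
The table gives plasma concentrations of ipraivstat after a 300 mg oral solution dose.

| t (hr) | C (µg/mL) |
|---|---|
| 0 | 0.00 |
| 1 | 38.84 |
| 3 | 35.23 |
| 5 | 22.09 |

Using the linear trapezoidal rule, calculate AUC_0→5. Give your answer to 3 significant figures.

AUC = 151 µg/mL·hr

Trapezoidal AUC_0→5:
  [0→1]: (0.00+38.84)/2 × 1 = 19.42
  [1→3]: (38.84+35.23)/2 × 2 = 74.07
  [3→5]: (35.23+22.09)/2 × 2 = 57.32
  Sum = 150.81 µg/mL·hr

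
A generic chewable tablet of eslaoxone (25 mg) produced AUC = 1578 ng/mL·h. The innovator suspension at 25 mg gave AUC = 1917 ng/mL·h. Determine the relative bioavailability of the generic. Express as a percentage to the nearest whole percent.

F_rel = (AUC_test/D_test) / (AUC_ref/D_ref)
      = (1578/25) / (1917/25)
      = 63.12 / 76.68 = 0.8232 = 82.32%

F_rel = 82%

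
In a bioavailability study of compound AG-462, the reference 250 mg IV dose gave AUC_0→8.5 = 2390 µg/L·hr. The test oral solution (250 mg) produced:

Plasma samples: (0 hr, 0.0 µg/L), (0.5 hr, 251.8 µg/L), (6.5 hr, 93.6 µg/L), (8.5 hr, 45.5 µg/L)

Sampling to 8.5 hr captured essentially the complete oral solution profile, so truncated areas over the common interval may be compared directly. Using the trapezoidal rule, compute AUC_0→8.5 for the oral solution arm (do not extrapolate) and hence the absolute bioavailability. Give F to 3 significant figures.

F = 0.518

Trapezoidal AUC_0→8.5 (oral solution):
  [0→0.5]: (0.0+251.8)/2 × 0.5 = 62.95
  [0.5→6.5]: (251.8+93.6)/2 × 6 = 1036.2
  [6.5→8.5]: (93.6+45.5)/2 × 2 = 139.1
  Sum = 1238.25 µg/L·hr
F = (AUC_ev/D_ev)/(AUC_iv/D_iv) = (1238.25/250)/(2390/250) = 4.953/9.56 = 0.5181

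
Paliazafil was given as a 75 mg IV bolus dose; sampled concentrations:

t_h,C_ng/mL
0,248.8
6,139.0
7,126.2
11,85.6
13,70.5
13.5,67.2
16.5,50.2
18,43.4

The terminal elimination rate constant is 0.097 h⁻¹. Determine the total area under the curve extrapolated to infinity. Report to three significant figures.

AUC = 2600 ng/mL·h

Trapezoidal AUC_0→18:
  [0→6]: (248.8+139.0)/2 × 6 = 1163.4
  [6→7]: (139.0+126.2)/2 × 1 = 132.6
  [7→11]: (126.2+85.6)/2 × 4 = 423.6
  [11→13]: (85.6+70.5)/2 × 2 = 156.1
  [13→13.5]: (70.5+67.2)/2 × 0.5 = 34.425
  [13.5→16.5]: (67.2+50.2)/2 × 3 = 176.1
  [16.5→18]: (50.2+43.4)/2 × 1.5 = 70.2
  Sum = 2156.425 ng/mL·h
Extrapolated tail: C_last / k_e = 43.4 / 0.097 = 447.423
AUC_0→∞ = 2156.425 + 447.423 = 2603.848 ng/mL·h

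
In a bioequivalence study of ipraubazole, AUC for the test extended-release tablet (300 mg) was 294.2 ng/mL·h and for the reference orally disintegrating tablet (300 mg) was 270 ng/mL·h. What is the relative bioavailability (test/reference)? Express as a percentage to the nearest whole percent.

F_rel = 109%

F_rel = (AUC_test/D_test) / (AUC_ref/D_ref)
      = (294.2/300) / (270/300)
      = 0.980667 / 0.9 = 1.0896 = 108.96%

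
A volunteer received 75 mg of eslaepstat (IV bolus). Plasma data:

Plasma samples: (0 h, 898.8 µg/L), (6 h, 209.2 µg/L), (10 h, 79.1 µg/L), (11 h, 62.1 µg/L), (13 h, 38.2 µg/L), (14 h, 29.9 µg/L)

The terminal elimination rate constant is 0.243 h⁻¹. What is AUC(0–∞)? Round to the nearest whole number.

Trapezoidal AUC_0→14:
  [0→6]: (898.8+209.2)/2 × 6 = 3324.0
  [6→10]: (209.2+79.1)/2 × 4 = 576.6
  [10→11]: (79.1+62.1)/2 × 1 = 70.6
  [11→13]: (62.1+38.2)/2 × 2 = 100.3
  [13→14]: (38.2+29.9)/2 × 1 = 34.05
  Sum = 4105.55 µg/L·h
Extrapolated tail: C_last / k_e = 29.9 / 0.243 = 123.045
AUC_0→∞ = 4105.55 + 123.045 = 4228.595 µg/L·h

AUC = 4229 µg/L·h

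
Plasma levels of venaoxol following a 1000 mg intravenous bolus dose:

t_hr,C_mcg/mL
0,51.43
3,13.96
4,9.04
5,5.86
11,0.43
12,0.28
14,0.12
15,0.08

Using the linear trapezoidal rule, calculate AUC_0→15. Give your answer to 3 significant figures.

AUC = 137 mcg/mL·hr

Trapezoidal AUC_0→15:
  [0→3]: (51.43+13.96)/2 × 3 = 98.085
  [3→4]: (13.96+9.04)/2 × 1 = 11.5
  [4→5]: (9.04+5.86)/2 × 1 = 7.45
  [5→11]: (5.86+0.43)/2 × 6 = 18.87
  [11→12]: (0.43+0.28)/2 × 1 = 0.355
  [12→14]: (0.28+0.12)/2 × 2 = 0.4
  [14→15]: (0.12+0.08)/2 × 1 = 0.1
  Sum = 136.76 mcg/mL·hr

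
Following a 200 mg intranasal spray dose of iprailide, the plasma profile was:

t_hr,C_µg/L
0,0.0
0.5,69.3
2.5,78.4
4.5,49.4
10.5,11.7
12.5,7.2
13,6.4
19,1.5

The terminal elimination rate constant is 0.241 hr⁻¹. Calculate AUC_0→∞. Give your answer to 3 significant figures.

AUC = 528 µg/L·hr

Trapezoidal AUC_0→19:
  [0→0.5]: (0.0+69.3)/2 × 0.5 = 17.325
  [0.5→2.5]: (69.3+78.4)/2 × 2 = 147.7
  [2.5→4.5]: (78.4+49.4)/2 × 2 = 127.8
  [4.5→10.5]: (49.4+11.7)/2 × 6 = 183.3
  [10.5→12.5]: (11.7+7.2)/2 × 2 = 18.9
  [12.5→13]: (7.2+6.4)/2 × 0.5 = 3.4
  [13→19]: (6.4+1.5)/2 × 6 = 23.7
  Sum = 522.125 µg/L·hr
Extrapolated tail: C_last / k_e = 1.5 / 0.241 = 6.224
AUC_0→∞ = 522.125 + 6.224 = 528.349 µg/L·hr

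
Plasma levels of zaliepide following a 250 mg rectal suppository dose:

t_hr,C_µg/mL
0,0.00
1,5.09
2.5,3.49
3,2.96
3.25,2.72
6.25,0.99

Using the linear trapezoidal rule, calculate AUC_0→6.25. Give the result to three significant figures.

Trapezoidal AUC_0→6.25:
  [0→1]: (0.00+5.09)/2 × 1 = 2.545
  [1→2.5]: (5.09+3.49)/2 × 1.5 = 6.435
  [2.5→3]: (3.49+2.96)/2 × 0.5 = 1.6125
  [3→3.25]: (2.96+2.72)/2 × 0.25 = 0.71
  [3.25→6.25]: (2.72+0.99)/2 × 3 = 5.565
  Sum = 16.8675 µg/mL·hr

AUC = 16.9 µg/mL·hr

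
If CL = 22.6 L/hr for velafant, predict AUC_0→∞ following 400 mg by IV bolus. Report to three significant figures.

AUC_0→∞ = Dose_iv / CL
        = 400 / 22.6 = 17.6991 mg/L·hr

AUC = 17.7 mg/L·hr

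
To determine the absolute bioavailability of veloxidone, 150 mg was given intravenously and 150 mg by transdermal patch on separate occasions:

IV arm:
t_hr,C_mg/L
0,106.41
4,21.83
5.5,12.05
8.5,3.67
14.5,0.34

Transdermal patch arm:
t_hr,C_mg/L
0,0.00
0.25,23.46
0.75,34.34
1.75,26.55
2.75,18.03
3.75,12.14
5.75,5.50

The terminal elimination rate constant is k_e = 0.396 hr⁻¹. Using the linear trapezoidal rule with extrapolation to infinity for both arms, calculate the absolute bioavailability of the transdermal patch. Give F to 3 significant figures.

F = 0.367

Trapezoidal AUC_0→14.5 (IV):
  [0→4]: (106.41+21.83)/2 × 4 = 256.48
  [4→5.5]: (21.83+12.05)/2 × 1.5 = 25.41
  [5.5→8.5]: (12.05+3.67)/2 × 3 = 23.58
  [8.5→14.5]: (3.67+0.34)/2 × 6 = 12.03
  Sum = 317.5 mg/L·hr
IV tail: 0.34/0.396 = 0.859; AUC_iv,0→∞ = 317.5 + 0.859 = 318.359 mg/L·hr
Trapezoidal AUC_0→5.75 (transdermal patch):
  [0→0.25]: (0.00+23.46)/2 × 0.25 = 2.9325
  [0.25→0.75]: (23.46+34.34)/2 × 0.5 = 14.45
  [0.75→1.75]: (34.34+26.55)/2 × 1 = 30.445
  [1.75→2.75]: (26.55+18.03)/2 × 1 = 22.29
  [2.75→3.75]: (18.03+12.14)/2 × 1 = 15.085
  [3.75→5.75]: (12.14+5.50)/2 × 2 = 17.64
  Sum = 102.8425 mg/L·hr
transdermal patch tail: 5.50/0.396 = 13.889; AUC_ev,0→∞ = 102.8425 + 13.889 = 116.7315 mg/L·hr
F = (AUC_ev/D_ev)/(AUC_iv/D_iv) = (116.7315/150)/(318.359/150) = 0.77821/2.12239 = 0.3667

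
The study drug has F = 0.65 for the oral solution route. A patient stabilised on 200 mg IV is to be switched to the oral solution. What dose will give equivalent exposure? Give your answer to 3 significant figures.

For equal systemic exposure: F × D_ev = D_iv
D_ev = D_iv / F = 200 / 0.65 = 307.692 mg

D_oral = 308 mg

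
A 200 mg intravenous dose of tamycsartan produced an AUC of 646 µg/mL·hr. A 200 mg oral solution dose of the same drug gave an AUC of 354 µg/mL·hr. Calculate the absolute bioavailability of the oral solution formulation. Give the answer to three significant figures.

F = (AUC_ev / D_ev) / (AUC_iv / D_iv)
  = (354/200) / (646/200)
  = 1.77 / 3.23 = 0.5480

F = 0.548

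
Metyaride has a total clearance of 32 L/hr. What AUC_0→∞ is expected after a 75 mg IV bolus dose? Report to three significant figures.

AUC_0→∞ = Dose_iv / CL
        = 75 / 32 = 2.34375 mg/L·hr

AUC = 2.34 mg/L·hr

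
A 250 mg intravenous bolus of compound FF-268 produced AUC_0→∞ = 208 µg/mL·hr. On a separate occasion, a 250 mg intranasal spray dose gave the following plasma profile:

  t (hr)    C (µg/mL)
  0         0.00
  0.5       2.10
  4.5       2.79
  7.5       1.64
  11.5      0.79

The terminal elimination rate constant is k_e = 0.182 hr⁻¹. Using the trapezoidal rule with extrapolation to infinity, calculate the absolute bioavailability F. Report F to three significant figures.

F = 0.126

Trapezoidal AUC_0→11.5 (intranasal spray):
  [0→0.5]: (0.00+2.10)/2 × 0.5 = 0.525
  [0.5→4.5]: (2.10+2.79)/2 × 4 = 9.78
  [4.5→7.5]: (2.79+1.64)/2 × 3 = 6.645
  [7.5→11.5]: (1.64+0.79)/2 × 4 = 4.86
  Sum = 21.81 µg/mL·hr
Tail: C_last/k_e = 0.79/0.182 = 4.341
AUC_0→∞ (intranasal spray) = 21.81 + 4.341 = 26.151 µg/mL·hr
F = (AUC_ev/D_ev)/(AUC_iv/D_iv) = (26.151/250)/(208/250) = 0.104604/0.832 = 0.1257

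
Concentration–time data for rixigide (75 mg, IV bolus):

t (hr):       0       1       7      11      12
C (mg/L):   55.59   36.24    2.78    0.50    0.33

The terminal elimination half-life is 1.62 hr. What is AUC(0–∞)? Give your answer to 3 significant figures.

Trapezoidal AUC_0→12:
  [0→1]: (55.59+36.24)/2 × 1 = 45.915
  [1→7]: (36.24+2.78)/2 × 6 = 117.06
  [7→11]: (2.78+0.50)/2 × 4 = 6.56
  [11→12]: (0.50+0.33)/2 × 1 = 0.415
  Sum = 169.95 mg/L·hr
k_e = ln2 / t½ = 0.693147 / 1.62 = 0.4279 hr^-1
Extrapolated tail: C_last / k_e = 0.33 / 0.4279 = 0.771
AUC_0→∞ = 169.95 + 0.771 = 170.721 mg/L·hr

AUC = 171 mg/L·hr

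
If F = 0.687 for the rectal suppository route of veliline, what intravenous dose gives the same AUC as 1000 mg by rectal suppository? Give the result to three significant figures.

D_iv = 687 mg

Systemic exposure from an extravascular dose = F × D_ev, so the equivalent IV dose is F × D_ev.
D_iv = F × D_ev = 0.687 × 1000 = 687 mg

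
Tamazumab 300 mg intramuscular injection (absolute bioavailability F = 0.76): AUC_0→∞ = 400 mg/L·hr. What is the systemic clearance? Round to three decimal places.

CL = 0.570 L/hr

CL = F × Dose / AUC_0→∞
   = 0.76 × 300 / 400 = 0.57 L/hr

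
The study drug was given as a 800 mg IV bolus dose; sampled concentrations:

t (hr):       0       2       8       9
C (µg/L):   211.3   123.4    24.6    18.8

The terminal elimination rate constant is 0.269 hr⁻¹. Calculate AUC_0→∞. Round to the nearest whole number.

Trapezoidal AUC_0→9:
  [0→2]: (211.3+123.4)/2 × 2 = 334.7
  [2→8]: (123.4+24.6)/2 × 6 = 444.0
  [8→9]: (24.6+18.8)/2 × 1 = 21.7
  Sum = 800.4 µg/L·hr
Extrapolated tail: C_last / k_e = 18.8 / 0.269 = 69.888
AUC_0→∞ = 800.4 + 69.888 = 870.288 µg/L·hr

AUC = 870 µg/L·hr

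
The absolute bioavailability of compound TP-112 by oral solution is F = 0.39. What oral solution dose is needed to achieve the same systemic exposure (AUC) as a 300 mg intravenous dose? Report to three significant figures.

For equal systemic exposure: F × D_ev = D_iv
D_ev = D_iv / F = 300 / 0.39 = 769.231 mg

D_oral = 769 mg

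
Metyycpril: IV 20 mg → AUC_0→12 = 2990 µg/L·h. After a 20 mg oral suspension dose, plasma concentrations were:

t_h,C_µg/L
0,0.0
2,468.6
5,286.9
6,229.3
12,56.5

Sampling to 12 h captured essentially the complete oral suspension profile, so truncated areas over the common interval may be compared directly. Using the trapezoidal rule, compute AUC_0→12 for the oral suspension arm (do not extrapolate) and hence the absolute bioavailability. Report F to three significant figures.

F = 0.909

Trapezoidal AUC_0→12 (oral suspension):
  [0→2]: (0.0+468.6)/2 × 2 = 468.6
  [2→5]: (468.6+286.9)/2 × 3 = 1133.25
  [5→6]: (286.9+229.3)/2 × 1 = 258.1
  [6→12]: (229.3+56.5)/2 × 6 = 857.4
  Sum = 2717.35 µg/L·h
F = (AUC_ev/D_ev)/(AUC_iv/D_iv) = (2717.35/20)/(2990/20) = 135.8675/149.5 = 0.9088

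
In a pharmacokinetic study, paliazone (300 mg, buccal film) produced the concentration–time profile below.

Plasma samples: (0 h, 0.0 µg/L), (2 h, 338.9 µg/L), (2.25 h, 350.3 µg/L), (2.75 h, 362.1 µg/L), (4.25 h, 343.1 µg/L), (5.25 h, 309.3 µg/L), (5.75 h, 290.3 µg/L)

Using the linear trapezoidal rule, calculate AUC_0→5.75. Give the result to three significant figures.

Trapezoidal AUC_0→5.75:
  [0→2]: (0.0+338.9)/2 × 2 = 338.9
  [2→2.25]: (338.9+350.3)/2 × 0.25 = 86.15
  [2.25→2.75]: (350.3+362.1)/2 × 0.5 = 178.1
  [2.75→4.25]: (362.1+343.1)/2 × 1.5 = 528.9
  [4.25→5.25]: (343.1+309.3)/2 × 1 = 326.2
  [5.25→5.75]: (309.3+290.3)/2 × 0.5 = 149.9
  Sum = 1608.15 µg/L·h

AUC = 1610 µg/L·h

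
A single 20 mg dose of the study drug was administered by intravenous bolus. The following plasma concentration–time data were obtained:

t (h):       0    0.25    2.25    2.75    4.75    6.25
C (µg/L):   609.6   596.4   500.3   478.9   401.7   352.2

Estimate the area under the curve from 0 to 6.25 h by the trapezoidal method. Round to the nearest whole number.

AUC = 2938 µg/L·h

Trapezoidal AUC_0→6.25:
  [0→0.25]: (609.6+596.4)/2 × 0.25 = 150.75
  [0.25→2.25]: (596.4+500.3)/2 × 2 = 1096.7
  [2.25→2.75]: (500.3+478.9)/2 × 0.5 = 244.8
  [2.75→4.75]: (478.9+401.7)/2 × 2 = 880.6
  [4.75→6.25]: (401.7+352.2)/2 × 1.5 = 565.425
  Sum = 2938.275 µg/L·h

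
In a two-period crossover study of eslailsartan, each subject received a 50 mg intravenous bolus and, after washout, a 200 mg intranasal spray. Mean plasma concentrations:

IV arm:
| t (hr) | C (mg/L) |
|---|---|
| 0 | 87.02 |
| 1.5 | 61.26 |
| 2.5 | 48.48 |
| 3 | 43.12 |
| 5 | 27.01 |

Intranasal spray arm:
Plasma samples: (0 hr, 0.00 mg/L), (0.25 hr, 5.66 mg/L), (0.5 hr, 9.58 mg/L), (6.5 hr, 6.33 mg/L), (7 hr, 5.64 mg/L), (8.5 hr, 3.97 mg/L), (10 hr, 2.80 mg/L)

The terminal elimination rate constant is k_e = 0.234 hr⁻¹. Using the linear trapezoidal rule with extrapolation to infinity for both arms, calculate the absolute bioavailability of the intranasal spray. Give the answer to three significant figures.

F = 0.0518

Trapezoidal AUC_0→5 (IV):
  [0→1.5]: (87.02+61.26)/2 × 1.5 = 111.21
  [1.5→2.5]: (61.26+48.48)/2 × 1 = 54.87
  [2.5→3]: (48.48+43.12)/2 × 0.5 = 22.9
  [3→5]: (43.12+27.01)/2 × 2 = 70.13
  Sum = 259.11 mg/L·hr
IV tail: 27.01/0.234 = 115.427; AUC_iv,0→∞ = 259.11 + 115.427 = 374.537 mg/L·hr
Trapezoidal AUC_0→10 (intranasal spray):
  [0→0.25]: (0.00+5.66)/2 × 0.25 = 0.7075
  [0.25→0.5]: (5.66+9.58)/2 × 0.25 = 1.905
  [0.5→6.5]: (9.58+6.33)/2 × 6 = 47.73
  [6.5→7]: (6.33+5.64)/2 × 0.5 = 2.9925
  [7→8.5]: (5.64+3.97)/2 × 1.5 = 7.2075
  [8.5→10]: (3.97+2.80)/2 × 1.5 = 5.0775
  Sum = 65.62 mg/L·hr
intranasal spray tail: 2.80/0.234 = 11.966; AUC_ev,0→∞ = 65.62 + 11.966 = 77.586 mg/L·hr
F = (AUC_ev/D_ev)/(AUC_iv/D_iv) = (77.586/200)/(374.537/50) = 0.38793/7.49074 = 0.0518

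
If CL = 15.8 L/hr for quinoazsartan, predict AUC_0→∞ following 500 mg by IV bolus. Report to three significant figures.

AUC = 31.6 mg/L·hr

AUC_0→∞ = Dose_iv / CL
        = 500 / 15.8 = 31.6456 mg/L·hr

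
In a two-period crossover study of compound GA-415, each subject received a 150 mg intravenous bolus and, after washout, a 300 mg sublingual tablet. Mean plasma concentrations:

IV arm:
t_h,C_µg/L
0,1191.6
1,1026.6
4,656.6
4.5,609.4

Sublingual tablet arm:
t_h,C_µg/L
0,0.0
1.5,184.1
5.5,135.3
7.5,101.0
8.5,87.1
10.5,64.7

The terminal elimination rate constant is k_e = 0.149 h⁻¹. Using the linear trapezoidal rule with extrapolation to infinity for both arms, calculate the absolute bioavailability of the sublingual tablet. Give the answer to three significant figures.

F = 0.105

Trapezoidal AUC_0→4.5 (IV):
  [0→1]: (1191.6+1026.6)/2 × 1 = 1109.1
  [1→4]: (1026.6+656.6)/2 × 3 = 2524.8
  [4→4.5]: (656.6+609.4)/2 × 0.5 = 316.5
  Sum = 3950.4 µg/L·h
IV tail: 609.4/0.149 = 4089.933; AUC_iv,0→∞ = 3950.4 + 4089.933 = 8040.333 µg/L·h
Trapezoidal AUC_0→10.5 (sublingual tablet):
  [0→1.5]: (0.0+184.1)/2 × 1.5 = 138.075
  [1.5→5.5]: (184.1+135.3)/2 × 4 = 638.8
  [5.5→7.5]: (135.3+101.0)/2 × 2 = 236.3
  [7.5→8.5]: (101.0+87.1)/2 × 1 = 94.05
  [8.5→10.5]: (87.1+64.7)/2 × 2 = 151.8
  Sum = 1259.025 µg/L·h
sublingual tablet tail: 64.7/0.149 = 434.228; AUC_ev,0→∞ = 1259.025 + 434.228 = 1693.253 µg/L·h
F = (AUC_ev/D_ev)/(AUC_iv/D_iv) = (1693.253/300)/(8040.333/150) = 5.64418/53.60222 = 0.1053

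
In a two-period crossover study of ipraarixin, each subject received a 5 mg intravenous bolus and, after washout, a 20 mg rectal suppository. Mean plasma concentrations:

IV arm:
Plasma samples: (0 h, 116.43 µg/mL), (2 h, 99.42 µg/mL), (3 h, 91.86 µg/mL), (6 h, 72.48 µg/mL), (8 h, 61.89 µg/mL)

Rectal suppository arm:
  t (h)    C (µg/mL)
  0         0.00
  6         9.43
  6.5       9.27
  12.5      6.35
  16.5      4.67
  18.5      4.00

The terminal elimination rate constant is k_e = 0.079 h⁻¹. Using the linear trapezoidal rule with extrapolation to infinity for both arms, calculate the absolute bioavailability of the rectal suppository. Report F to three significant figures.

Trapezoidal AUC_0→8 (IV):
  [0→2]: (116.43+99.42)/2 × 2 = 215.85
  [2→3]: (99.42+91.86)/2 × 1 = 95.64
  [3→6]: (91.86+72.48)/2 × 3 = 246.51
  [6→8]: (72.48+61.89)/2 × 2 = 134.37
  Sum = 692.37 µg/mL·h
IV tail: 61.89/0.079 = 783.418; AUC_iv,0→∞ = 692.37 + 783.418 = 1475.788 µg/mL·h
Trapezoidal AUC_0→18.5 (rectal suppository):
  [0→6]: (0.00+9.43)/2 × 6 = 28.29
  [6→6.5]: (9.43+9.27)/2 × 0.5 = 4.675
  [6.5→12.5]: (9.27+6.35)/2 × 6 = 46.86
  [12.5→16.5]: (6.35+4.67)/2 × 4 = 22.04
  [16.5→18.5]: (4.67+4.00)/2 × 2 = 8.67
  Sum = 110.535 µg/mL·h
rectal suppository tail: 4.00/0.079 = 50.633; AUC_ev,0→∞ = 110.535 + 50.633 = 161.168 µg/mL·h
F = (AUC_ev/D_ev)/(AUC_iv/D_iv) = (161.168/20)/(1475.788/5) = 8.0584/295.1576 = 0.0273

F = 0.0273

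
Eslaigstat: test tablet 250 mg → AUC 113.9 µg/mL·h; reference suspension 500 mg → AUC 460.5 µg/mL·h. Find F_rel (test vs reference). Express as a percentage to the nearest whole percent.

F_rel = (AUC_test/D_test) / (AUC_ref/D_ref)
      = (113.9/250) / (460.5/500)
      = 0.4556 / 0.921 = 0.4947 = 49.47%

F_rel = 49%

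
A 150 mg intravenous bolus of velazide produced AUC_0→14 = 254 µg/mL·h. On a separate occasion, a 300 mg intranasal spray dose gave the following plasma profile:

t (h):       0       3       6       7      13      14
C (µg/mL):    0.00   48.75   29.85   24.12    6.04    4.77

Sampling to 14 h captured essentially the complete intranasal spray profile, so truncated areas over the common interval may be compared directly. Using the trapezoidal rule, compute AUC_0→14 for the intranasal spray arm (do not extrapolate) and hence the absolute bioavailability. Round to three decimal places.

F = 0.618

Trapezoidal AUC_0→14 (intranasal spray):
  [0→3]: (0.00+48.75)/2 × 3 = 73.125
  [3→6]: (48.75+29.85)/2 × 3 = 117.9
  [6→7]: (29.85+24.12)/2 × 1 = 26.985
  [7→13]: (24.12+6.04)/2 × 6 = 90.48
  [13→14]: (6.04+4.77)/2 × 1 = 5.405
  Sum = 313.895 µg/mL·h
F = (AUC_ev/D_ev)/(AUC_iv/D_iv) = (313.895/300)/(254/150) = 1.04632/1.69333 = 0.6179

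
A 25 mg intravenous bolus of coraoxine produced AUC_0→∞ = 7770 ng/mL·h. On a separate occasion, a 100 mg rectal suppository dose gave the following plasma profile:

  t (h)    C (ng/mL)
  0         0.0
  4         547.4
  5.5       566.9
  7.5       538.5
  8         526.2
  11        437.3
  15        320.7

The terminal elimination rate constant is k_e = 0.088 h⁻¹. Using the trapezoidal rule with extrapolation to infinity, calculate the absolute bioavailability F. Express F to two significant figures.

Trapezoidal AUC_0→15 (rectal suppository):
  [0→4]: (0.0+547.4)/2 × 4 = 1094.8
  [4→5.5]: (547.4+566.9)/2 × 1.5 = 835.725
  [5.5→7.5]: (566.9+538.5)/2 × 2 = 1105.4
  [7.5→8]: (538.5+526.2)/2 × 0.5 = 266.175
  [8→11]: (526.2+437.3)/2 × 3 = 1445.25
  [11→15]: (437.3+320.7)/2 × 4 = 1516.0
  Sum = 6263.35 ng/mL·h
Tail: C_last/k_e = 320.7/0.088 = 3644.318
AUC_0→∞ (rectal suppository) = 6263.35 + 3644.318 = 9907.668 ng/mL·h
F = (AUC_ev/D_ev)/(AUC_iv/D_iv) = (9907.668/100)/(7770/25) = 99.07668/310.8 = 0.3188

F = 0.32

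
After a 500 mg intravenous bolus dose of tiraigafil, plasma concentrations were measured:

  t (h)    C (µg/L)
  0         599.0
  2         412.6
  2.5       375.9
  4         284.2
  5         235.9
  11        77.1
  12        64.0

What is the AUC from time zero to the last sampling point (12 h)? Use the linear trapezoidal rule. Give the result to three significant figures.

Trapezoidal AUC_0→12:
  [0→2]: (599.0+412.6)/2 × 2 = 1011.6
  [2→2.5]: (412.6+375.9)/2 × 0.5 = 197.125
  [2.5→4]: (375.9+284.2)/2 × 1.5 = 495.075
  [4→5]: (284.2+235.9)/2 × 1 = 260.05
  [5→11]: (235.9+77.1)/2 × 6 = 939.0
  [11→12]: (77.1+64.0)/2 × 1 = 70.55
  Sum = 2973.4 µg/L·h

AUC = 2970 µg/L·h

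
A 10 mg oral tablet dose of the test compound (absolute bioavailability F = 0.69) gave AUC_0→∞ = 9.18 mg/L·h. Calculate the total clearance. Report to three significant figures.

CL = 0.752 L/h

CL = F × Dose / AUC_0→∞
   = 0.69 × 10 / 9.18 = 0.751634 L/h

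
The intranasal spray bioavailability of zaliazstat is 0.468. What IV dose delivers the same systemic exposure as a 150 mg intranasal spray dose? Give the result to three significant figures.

Systemic exposure from an extravascular dose = F × D_ev, so the equivalent IV dose is F × D_ev.
D_iv = F × D_ev = 0.468 × 150 = 70.2 mg

D_iv = 70.2 mg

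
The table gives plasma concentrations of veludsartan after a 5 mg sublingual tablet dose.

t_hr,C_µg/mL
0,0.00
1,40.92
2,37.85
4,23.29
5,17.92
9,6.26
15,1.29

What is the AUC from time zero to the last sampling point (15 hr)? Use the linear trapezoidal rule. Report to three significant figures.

AUC = 213 µg/mL·hr

Trapezoidal AUC_0→15:
  [0→1]: (0.00+40.92)/2 × 1 = 20.46
  [1→2]: (40.92+37.85)/2 × 1 = 39.385
  [2→4]: (37.85+23.29)/2 × 2 = 61.14
  [4→5]: (23.29+17.92)/2 × 1 = 20.605
  [5→9]: (17.92+6.26)/2 × 4 = 48.36
  [9→15]: (6.26+1.29)/2 × 6 = 22.65
  Sum = 212.6 µg/mL·hr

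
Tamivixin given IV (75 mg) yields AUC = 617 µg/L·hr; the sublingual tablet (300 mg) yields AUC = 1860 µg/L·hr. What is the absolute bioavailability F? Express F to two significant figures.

F = 0.75

F = (AUC_ev / D_ev) / (AUC_iv / D_iv)
  = (1860/300) / (617/75)
  = 6.2 / 8.22667 = 0.7536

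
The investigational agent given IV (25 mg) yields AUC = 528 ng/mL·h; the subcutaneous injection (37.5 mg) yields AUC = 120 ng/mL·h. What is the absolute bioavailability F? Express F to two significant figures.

F = 0.15

F = (AUC_ev / D_ev) / (AUC_iv / D_iv)
  = (120/37.5) / (528/25)
  = 3.2 / 21.12 = 0.1515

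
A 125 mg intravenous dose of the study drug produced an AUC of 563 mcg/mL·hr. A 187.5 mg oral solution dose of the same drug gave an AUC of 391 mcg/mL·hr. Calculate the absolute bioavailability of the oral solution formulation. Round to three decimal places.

F = 0.463

F = (AUC_ev / D_ev) / (AUC_iv / D_iv)
  = (391/187.5) / (563/125)
  = 2.08533 / 4.504 = 0.4630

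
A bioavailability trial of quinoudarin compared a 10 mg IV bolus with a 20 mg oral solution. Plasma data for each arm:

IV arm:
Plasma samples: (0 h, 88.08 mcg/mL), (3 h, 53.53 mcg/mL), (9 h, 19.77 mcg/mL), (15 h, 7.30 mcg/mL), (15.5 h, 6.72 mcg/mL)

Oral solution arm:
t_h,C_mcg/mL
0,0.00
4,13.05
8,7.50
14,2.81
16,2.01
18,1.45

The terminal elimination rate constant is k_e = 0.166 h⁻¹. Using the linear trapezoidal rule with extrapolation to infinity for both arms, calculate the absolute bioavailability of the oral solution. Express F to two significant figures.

F = 0.10

Trapezoidal AUC_0→15.5 (IV):
  [0→3]: (88.08+53.53)/2 × 3 = 212.415
  [3→9]: (53.53+19.77)/2 × 6 = 219.9
  [9→15]: (19.77+7.30)/2 × 6 = 81.21
  [15→15.5]: (7.30+6.72)/2 × 0.5 = 3.505
  Sum = 517.03 mcg/mL·h
IV tail: 6.72/0.166 = 40.482; AUC_iv,0→∞ = 517.03 + 40.482 = 557.512 mcg/mL·h
Trapezoidal AUC_0→18 (oral solution):
  [0→4]: (0.00+13.05)/2 × 4 = 26.1
  [4→8]: (13.05+7.50)/2 × 4 = 41.1
  [8→14]: (7.50+2.81)/2 × 6 = 30.93
  [14→16]: (2.81+2.01)/2 × 2 = 4.82
  [16→18]: (2.01+1.45)/2 × 2 = 3.46
  Sum = 106.41 mcg/mL·h
oral solution tail: 1.45/0.166 = 8.735; AUC_ev,0→∞ = 106.41 + 8.735 = 115.145 mcg/mL·h
F = (AUC_ev/D_ev)/(AUC_iv/D_iv) = (115.145/20)/(557.512/10) = 5.75725/55.7512 = 0.1033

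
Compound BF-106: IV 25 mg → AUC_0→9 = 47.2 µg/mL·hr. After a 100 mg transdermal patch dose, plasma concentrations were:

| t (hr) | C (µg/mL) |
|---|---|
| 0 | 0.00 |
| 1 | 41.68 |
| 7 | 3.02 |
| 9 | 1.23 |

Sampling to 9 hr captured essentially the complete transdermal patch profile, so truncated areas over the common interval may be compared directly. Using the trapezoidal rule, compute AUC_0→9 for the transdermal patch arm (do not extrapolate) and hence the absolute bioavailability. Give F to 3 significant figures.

F = 0.843

Trapezoidal AUC_0→9 (transdermal patch):
  [0→1]: (0.00+41.68)/2 × 1 = 20.84
  [1→7]: (41.68+3.02)/2 × 6 = 134.1
  [7→9]: (3.02+1.23)/2 × 2 = 4.25
  Sum = 159.19 µg/mL·hr
F = (AUC_ev/D_ev)/(AUC_iv/D_iv) = (159.19/100)/(47.2/25) = 1.5919/1.888 = 0.8432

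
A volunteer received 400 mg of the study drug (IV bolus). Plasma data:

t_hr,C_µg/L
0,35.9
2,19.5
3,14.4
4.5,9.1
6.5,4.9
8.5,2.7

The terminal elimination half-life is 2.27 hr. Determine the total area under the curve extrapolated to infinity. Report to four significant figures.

AUC = 120.4 µg/L·hr

Trapezoidal AUC_0→8.5:
  [0→2]: (35.9+19.5)/2 × 2 = 55.4
  [2→3]: (19.5+14.4)/2 × 1 = 16.95
  [3→4.5]: (14.4+9.1)/2 × 1.5 = 17.625
  [4.5→6.5]: (9.1+4.9)/2 × 2 = 14.0
  [6.5→8.5]: (4.9+2.7)/2 × 2 = 7.6
  Sum = 111.575 µg/L·hr
k_e = ln2 / t½ = 0.693147 / 2.27 = 0.3054 hr^-1
Extrapolated tail: C_last / k_e = 2.7 / 0.3054 = 8.841
AUC_0→∞ = 111.575 + 8.841 = 120.416 µg/L·hr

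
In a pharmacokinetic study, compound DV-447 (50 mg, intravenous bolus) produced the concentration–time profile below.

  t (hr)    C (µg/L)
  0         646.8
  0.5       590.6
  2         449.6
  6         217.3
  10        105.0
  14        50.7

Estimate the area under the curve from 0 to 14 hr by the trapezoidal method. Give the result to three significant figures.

AUC = 3380 µg/L·hr

Trapezoidal AUC_0→14:
  [0→0.5]: (646.8+590.6)/2 × 0.5 = 309.35
  [0.5→2]: (590.6+449.6)/2 × 1.5 = 780.15
  [2→6]: (449.6+217.3)/2 × 4 = 1333.8
  [6→10]: (217.3+105.0)/2 × 4 = 644.6
  [10→14]: (105.0+50.7)/2 × 4 = 311.4
  Sum = 3379.3 µg/L·hr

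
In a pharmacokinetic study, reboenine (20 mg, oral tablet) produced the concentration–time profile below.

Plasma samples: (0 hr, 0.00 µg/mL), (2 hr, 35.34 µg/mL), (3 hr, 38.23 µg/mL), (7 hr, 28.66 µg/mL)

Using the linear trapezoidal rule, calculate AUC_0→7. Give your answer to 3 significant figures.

Trapezoidal AUC_0→7:
  [0→2]: (0.00+35.34)/2 × 2 = 35.34
  [2→3]: (35.34+38.23)/2 × 1 = 36.785
  [3→7]: (38.23+28.66)/2 × 4 = 133.78
  Sum = 205.905 µg/mL·hr

AUC = 206 µg/mL·hr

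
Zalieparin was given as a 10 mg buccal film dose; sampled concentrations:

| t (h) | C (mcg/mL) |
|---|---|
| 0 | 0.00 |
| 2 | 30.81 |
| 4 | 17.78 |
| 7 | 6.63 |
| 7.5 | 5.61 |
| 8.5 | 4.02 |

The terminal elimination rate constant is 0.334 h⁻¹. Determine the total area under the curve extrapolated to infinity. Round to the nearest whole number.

Trapezoidal AUC_0→8.5:
  [0→2]: (0.00+30.81)/2 × 2 = 30.81
  [2→4]: (30.81+17.78)/2 × 2 = 48.59
  [4→7]: (17.78+6.63)/2 × 3 = 36.615
  [7→7.5]: (6.63+5.61)/2 × 0.5 = 3.06
  [7.5→8.5]: (5.61+4.02)/2 × 1 = 4.815
  Sum = 123.89 mcg/mL·h
Extrapolated tail: C_last / k_e = 4.02 / 0.334 = 12.036
AUC_0→∞ = 123.89 + 12.036 = 135.926 mcg/mL·h

AUC = 136 mcg/mL·h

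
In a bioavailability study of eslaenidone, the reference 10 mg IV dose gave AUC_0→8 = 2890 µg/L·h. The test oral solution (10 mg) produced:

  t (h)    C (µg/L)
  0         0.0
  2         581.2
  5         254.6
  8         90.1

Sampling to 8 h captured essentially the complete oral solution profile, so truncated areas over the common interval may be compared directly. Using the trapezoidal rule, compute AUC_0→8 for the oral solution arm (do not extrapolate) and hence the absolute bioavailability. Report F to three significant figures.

Trapezoidal AUC_0→8 (oral solution):
  [0→2]: (0.0+581.2)/2 × 2 = 581.2
  [2→5]: (581.2+254.6)/2 × 3 = 1253.7
  [5→8]: (254.6+90.1)/2 × 3 = 517.05
  Sum = 2351.95 µg/L·h
F = (AUC_ev/D_ev)/(AUC_iv/D_iv) = (2351.95/10)/(2890/10) = 235.195/289 = 0.8138

F = 0.814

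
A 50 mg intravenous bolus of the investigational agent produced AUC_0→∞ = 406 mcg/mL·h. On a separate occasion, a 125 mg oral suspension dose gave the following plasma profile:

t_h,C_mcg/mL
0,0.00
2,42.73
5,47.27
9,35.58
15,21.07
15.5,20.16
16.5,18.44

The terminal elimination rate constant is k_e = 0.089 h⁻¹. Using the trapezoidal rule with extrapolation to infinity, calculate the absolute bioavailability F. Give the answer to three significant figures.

F = 0.739

Trapezoidal AUC_0→16.5 (oral suspension):
  [0→2]: (0.00+42.73)/2 × 2 = 42.73
  [2→5]: (42.73+47.27)/2 × 3 = 135.0
  [5→9]: (47.27+35.58)/2 × 4 = 165.7
  [9→15]: (35.58+21.07)/2 × 6 = 169.95
  [15→15.5]: (21.07+20.16)/2 × 0.5 = 10.3075
  [15.5→16.5]: (20.16+18.44)/2 × 1 = 19.3
  Sum = 542.9875 mcg/mL·h
Tail: C_last/k_e = 18.44/0.089 = 207.191
AUC_0→∞ (oral suspension) = 542.9875 + 207.191 = 750.1785 mcg/mL·h
F = (AUC_ev/D_ev)/(AUC_iv/D_iv) = (750.1785/125)/(406/50) = 6.001428/8.12 = 0.7391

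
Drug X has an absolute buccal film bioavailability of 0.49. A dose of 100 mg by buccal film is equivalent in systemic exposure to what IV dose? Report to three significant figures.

Systemic exposure from an extravascular dose = F × D_ev, so the equivalent IV dose is F × D_ev.
D_iv = F × D_ev = 0.49 × 100 = 49 mg

D_iv = 49.0 mg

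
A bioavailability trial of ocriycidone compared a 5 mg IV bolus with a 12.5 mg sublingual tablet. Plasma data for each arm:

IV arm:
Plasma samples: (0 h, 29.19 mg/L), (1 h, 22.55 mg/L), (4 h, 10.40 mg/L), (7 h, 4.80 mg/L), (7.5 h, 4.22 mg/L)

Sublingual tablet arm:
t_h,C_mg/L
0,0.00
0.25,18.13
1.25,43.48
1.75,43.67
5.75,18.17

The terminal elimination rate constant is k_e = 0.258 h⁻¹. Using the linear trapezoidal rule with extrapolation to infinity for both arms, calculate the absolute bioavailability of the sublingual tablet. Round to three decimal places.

F = 0.853

Trapezoidal AUC_0→7.5 (IV):
  [0→1]: (29.19+22.55)/2 × 1 = 25.87
  [1→4]: (22.55+10.40)/2 × 3 = 49.425
  [4→7]: (10.40+4.80)/2 × 3 = 22.8
  [7→7.5]: (4.80+4.22)/2 × 0.5 = 2.255
  Sum = 100.35 mg/L·h
IV tail: 4.22/0.258 = 16.357; AUC_iv,0→∞ = 100.35 + 16.357 = 116.707 mg/L·h
Trapezoidal AUC_0→5.75 (sublingual tablet):
  [0→0.25]: (0.00+18.13)/2 × 0.25 = 2.26625
  [0.25→1.25]: (18.13+43.48)/2 × 1 = 30.805
  [1.25→1.75]: (43.48+43.67)/2 × 0.5 = 21.7875
  [1.75→5.75]: (43.67+18.17)/2 × 4 = 123.68
  Sum = 178.53875 mg/L·h
sublingual tablet tail: 18.17/0.258 = 70.426; AUC_ev,0→∞ = 178.53875 + 70.426 = 248.96475 mg/L·h
F = (AUC_ev/D_ev)/(AUC_iv/D_iv) = (248.96475/12.5)/(116.707/5) = 19.91718/23.3414 = 0.8533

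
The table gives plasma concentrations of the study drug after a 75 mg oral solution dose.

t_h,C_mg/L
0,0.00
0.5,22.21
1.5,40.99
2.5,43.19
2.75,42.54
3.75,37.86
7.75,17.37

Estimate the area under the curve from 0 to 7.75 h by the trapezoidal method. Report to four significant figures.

Trapezoidal AUC_0→7.75:
  [0→0.5]: (0.00+22.21)/2 × 0.5 = 5.5525
  [0.5→1.5]: (22.21+40.99)/2 × 1 = 31.6
  [1.5→2.5]: (40.99+43.19)/2 × 1 = 42.09
  [2.5→2.75]: (43.19+42.54)/2 × 0.25 = 10.71625
  [2.75→3.75]: (42.54+37.86)/2 × 1 = 40.2
  [3.75→7.75]: (37.86+17.37)/2 × 4 = 110.46
  Sum = 240.61875 mg/L·h

AUC = 240.6 mg/L·h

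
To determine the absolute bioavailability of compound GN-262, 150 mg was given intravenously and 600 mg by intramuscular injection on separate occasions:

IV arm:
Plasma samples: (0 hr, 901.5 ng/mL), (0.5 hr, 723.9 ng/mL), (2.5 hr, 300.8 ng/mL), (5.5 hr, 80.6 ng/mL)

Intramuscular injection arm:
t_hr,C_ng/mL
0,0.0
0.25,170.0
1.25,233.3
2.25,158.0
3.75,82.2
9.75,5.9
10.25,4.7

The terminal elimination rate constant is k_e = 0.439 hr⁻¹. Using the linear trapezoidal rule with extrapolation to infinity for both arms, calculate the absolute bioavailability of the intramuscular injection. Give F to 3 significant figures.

Trapezoidal AUC_0→5.5 (IV):
  [0→0.5]: (901.5+723.9)/2 × 0.5 = 406.35
  [0.5→2.5]: (723.9+300.8)/2 × 2 = 1024.7
  [2.5→5.5]: (300.8+80.6)/2 × 3 = 572.1
  Sum = 2003.15 ng/mL·hr
IV tail: 80.6/0.439 = 183.599; AUC_iv,0→∞ = 2003.15 + 183.599 = 2186.749 ng/mL·hr
Trapezoidal AUC_0→10.25 (intramuscular injection):
  [0→0.25]: (0.0+170.0)/2 × 0.25 = 21.25
  [0.25→1.25]: (170.0+233.3)/2 × 1 = 201.65
  [1.25→2.25]: (233.3+158.0)/2 × 1 = 195.65
  [2.25→3.75]: (158.0+82.2)/2 × 1.5 = 180.15
  [3.75→9.75]: (82.2+5.9)/2 × 6 = 264.3
  [9.75→10.25]: (5.9+4.7)/2 × 0.5 = 2.65
  Sum = 865.65 ng/mL·hr
intramuscular injection tail: 4.7/0.439 = 10.706; AUC_ev,0→∞ = 865.65 + 10.706 = 876.356 ng/mL·hr
F = (AUC_ev/D_ev)/(AUC_iv/D_iv) = (876.356/600)/(2186.749/150) = 1.46059/14.5783 = 0.1002

F = 0.100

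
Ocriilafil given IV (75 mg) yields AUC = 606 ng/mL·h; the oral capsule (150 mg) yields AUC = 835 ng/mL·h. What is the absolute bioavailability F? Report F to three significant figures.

F = 0.689

F = (AUC_ev / D_ev) / (AUC_iv / D_iv)
  = (835/150) / (606/75)
  = 5.56667 / 8.08 = 0.6889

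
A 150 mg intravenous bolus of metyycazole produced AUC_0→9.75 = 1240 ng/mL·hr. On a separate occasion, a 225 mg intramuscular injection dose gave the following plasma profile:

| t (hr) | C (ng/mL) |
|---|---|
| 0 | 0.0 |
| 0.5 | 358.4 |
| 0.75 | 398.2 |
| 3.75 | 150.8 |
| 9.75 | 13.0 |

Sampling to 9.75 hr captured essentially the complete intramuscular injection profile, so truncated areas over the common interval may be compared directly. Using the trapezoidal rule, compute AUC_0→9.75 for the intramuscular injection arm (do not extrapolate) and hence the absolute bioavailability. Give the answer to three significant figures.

F = 0.806

Trapezoidal AUC_0→9.75 (intramuscular injection):
  [0→0.5]: (0.0+358.4)/2 × 0.5 = 89.6
  [0.5→0.75]: (358.4+398.2)/2 × 0.25 = 94.575
  [0.75→3.75]: (398.2+150.8)/2 × 3 = 823.5
  [3.75→9.75]: (150.8+13.0)/2 × 6 = 491.4
  Sum = 1499.075 ng/mL·hr
F = (AUC_ev/D_ev)/(AUC_iv/D_iv) = (1499.075/225)/(1240/150) = 6.66256/8.26667 = 0.8060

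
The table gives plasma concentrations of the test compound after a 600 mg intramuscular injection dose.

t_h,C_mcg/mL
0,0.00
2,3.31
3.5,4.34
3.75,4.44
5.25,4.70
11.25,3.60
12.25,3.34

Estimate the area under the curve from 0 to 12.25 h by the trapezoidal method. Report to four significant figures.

AUC = 45.37 mcg/mL·h

Trapezoidal AUC_0→12.25:
  [0→2]: (0.00+3.31)/2 × 2 = 3.31
  [2→3.5]: (3.31+4.34)/2 × 1.5 = 5.7375
  [3.5→3.75]: (4.34+4.44)/2 × 0.25 = 1.0975
  [3.75→5.25]: (4.44+4.70)/2 × 1.5 = 6.855
  [5.25→11.25]: (4.70+3.60)/2 × 6 = 24.9
  [11.25→12.25]: (3.60+3.34)/2 × 1 = 3.47
  Sum = 45.37 mcg/mL·h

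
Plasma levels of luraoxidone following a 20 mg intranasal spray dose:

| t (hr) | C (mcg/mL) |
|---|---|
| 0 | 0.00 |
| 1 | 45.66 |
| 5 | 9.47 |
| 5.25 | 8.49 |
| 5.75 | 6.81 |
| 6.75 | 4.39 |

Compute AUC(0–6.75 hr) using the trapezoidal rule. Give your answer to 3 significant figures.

Trapezoidal AUC_0→6.75:
  [0→1]: (0.00+45.66)/2 × 1 = 22.83
  [1→5]: (45.66+9.47)/2 × 4 = 110.26
  [5→5.25]: (9.47+8.49)/2 × 0.25 = 2.245
  [5.25→5.75]: (8.49+6.81)/2 × 0.5 = 3.825
  [5.75→6.75]: (6.81+4.39)/2 × 1 = 5.6
  Sum = 144.76 mcg/mL·hr

AUC = 145 mcg/mL·hr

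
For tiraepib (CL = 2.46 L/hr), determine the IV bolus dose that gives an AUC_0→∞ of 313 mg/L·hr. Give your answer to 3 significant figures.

Dose_iv = CL × AUC_0→∞
     = 2.46 × 313 = 769.98 mg

Dose = 770 mg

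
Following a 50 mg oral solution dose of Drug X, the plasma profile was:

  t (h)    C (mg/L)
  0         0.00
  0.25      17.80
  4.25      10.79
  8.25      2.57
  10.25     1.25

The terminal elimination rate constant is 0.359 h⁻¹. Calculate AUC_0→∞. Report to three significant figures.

Trapezoidal AUC_0→10.25:
  [0→0.25]: (0.00+17.80)/2 × 0.25 = 2.225
  [0.25→4.25]: (17.80+10.79)/2 × 4 = 57.18
  [4.25→8.25]: (10.79+2.57)/2 × 4 = 26.72
  [8.25→10.25]: (2.57+1.25)/2 × 2 = 3.82
  Sum = 89.945 mg/L·h
Extrapolated tail: C_last / k_e = 1.25 / 0.359 = 3.482
AUC_0→∞ = 89.945 + 3.482 = 93.427 mg/L·h

AUC = 93.4 mg/L·h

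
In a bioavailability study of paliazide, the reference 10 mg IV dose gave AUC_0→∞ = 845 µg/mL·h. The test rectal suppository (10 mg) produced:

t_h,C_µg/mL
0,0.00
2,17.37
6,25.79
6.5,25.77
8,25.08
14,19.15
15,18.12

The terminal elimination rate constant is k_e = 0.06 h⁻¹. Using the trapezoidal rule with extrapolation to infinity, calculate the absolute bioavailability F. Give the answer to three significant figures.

F = 0.720

Trapezoidal AUC_0→15 (rectal suppository):
  [0→2]: (0.00+17.37)/2 × 2 = 17.37
  [2→6]: (17.37+25.79)/2 × 4 = 86.32
  [6→6.5]: (25.79+25.77)/2 × 0.5 = 12.89
  [6.5→8]: (25.77+25.08)/2 × 1.5 = 38.1375
  [8→14]: (25.08+19.15)/2 × 6 = 132.69
  [14→15]: (19.15+18.12)/2 × 1 = 18.635
  Sum = 306.0425 µg/mL·h
Tail: C_last/k_e = 18.12/0.06 = 302.000
AUC_0→∞ (rectal suppository) = 306.0425 + 302.000 = 608.0425 µg/mL·h
F = (AUC_ev/D_ev)/(AUC_iv/D_iv) = (608.0425/10)/(845/10) = 60.80425/84.5 = 0.7196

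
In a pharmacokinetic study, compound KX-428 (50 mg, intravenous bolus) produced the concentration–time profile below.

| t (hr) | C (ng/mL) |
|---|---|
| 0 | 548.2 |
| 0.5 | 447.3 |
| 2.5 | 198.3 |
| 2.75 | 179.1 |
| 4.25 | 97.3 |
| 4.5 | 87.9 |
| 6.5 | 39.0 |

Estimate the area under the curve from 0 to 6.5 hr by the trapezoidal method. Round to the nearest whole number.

Trapezoidal AUC_0→6.5:
  [0→0.5]: (548.2+447.3)/2 × 0.5 = 248.875
  [0.5→2.5]: (447.3+198.3)/2 × 2 = 645.6
  [2.5→2.75]: (198.3+179.1)/2 × 0.25 = 47.175
  [2.75→4.25]: (179.1+97.3)/2 × 1.5 = 207.3
  [4.25→4.5]: (97.3+87.9)/2 × 0.25 = 23.15
  [4.5→6.5]: (87.9+39.0)/2 × 2 = 126.9
  Sum = 1299.0 ng/mL·hr

AUC = 1299 ng/mL·hr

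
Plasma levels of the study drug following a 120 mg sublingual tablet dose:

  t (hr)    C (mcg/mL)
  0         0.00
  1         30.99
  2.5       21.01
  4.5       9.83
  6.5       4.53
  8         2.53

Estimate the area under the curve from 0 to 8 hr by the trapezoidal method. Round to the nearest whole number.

Trapezoidal AUC_0→8:
  [0→1]: (0.00+30.99)/2 × 1 = 15.495
  [1→2.5]: (30.99+21.01)/2 × 1.5 = 39.0
  [2.5→4.5]: (21.01+9.83)/2 × 2 = 30.84
  [4.5→6.5]: (9.83+4.53)/2 × 2 = 14.36
  [6.5→8]: (4.53+2.53)/2 × 1.5 = 5.295
  Sum = 104.99 mcg/mL·hr

AUC = 105 mcg/mL·hr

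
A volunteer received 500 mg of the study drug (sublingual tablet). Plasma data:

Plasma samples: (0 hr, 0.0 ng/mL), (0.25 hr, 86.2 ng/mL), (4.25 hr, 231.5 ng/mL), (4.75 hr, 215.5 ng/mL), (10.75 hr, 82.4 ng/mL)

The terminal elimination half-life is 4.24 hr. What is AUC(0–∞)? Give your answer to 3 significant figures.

Trapezoidal AUC_0→10.75:
  [0→0.25]: (0.0+86.2)/2 × 0.25 = 10.775
  [0.25→4.25]: (86.2+231.5)/2 × 4 = 635.4
  [4.25→4.75]: (231.5+215.5)/2 × 0.5 = 111.75
  [4.75→10.75]: (215.5+82.4)/2 × 6 = 893.7
  Sum = 1651.625 ng/mL·hr
k_e = ln2 / t½ = 0.693147 / 4.24 = 0.1635 hr^-1
Extrapolated tail: C_last / k_e = 82.4 / 0.1635 = 503.976
AUC_0→∞ = 1651.625 + 503.976 = 2155.601 ng/mL·hr

AUC = 2160 ng/mL·hr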